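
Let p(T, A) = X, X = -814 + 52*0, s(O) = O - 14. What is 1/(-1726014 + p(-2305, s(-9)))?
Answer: -1/1726828 ≈ -5.7910e-7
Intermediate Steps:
s(O) = -14 + O
X = -814 (X = -814 + 0 = -814)
p(T, A) = -814
1/(-1726014 + p(-2305, s(-9))) = 1/(-1726014 - 814) = 1/(-1726828) = -1/1726828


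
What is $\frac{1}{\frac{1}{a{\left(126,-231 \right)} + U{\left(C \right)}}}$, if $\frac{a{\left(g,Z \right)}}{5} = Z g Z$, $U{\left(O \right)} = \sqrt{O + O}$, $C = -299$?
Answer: $33617430 + i \sqrt{598} \approx 3.3617 \cdot 10^{7} + 24.454 i$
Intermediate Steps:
$U{\left(O \right)} = \sqrt{2} \sqrt{O}$ ($U{\left(O \right)} = \sqrt{2 O} = \sqrt{2} \sqrt{O}$)
$a{\left(g,Z \right)} = 5 g Z^{2}$ ($a{\left(g,Z \right)} = 5 Z g Z = 5 g Z^{2}$)
$\frac{1}{\frac{1}{a{\left(126,-231 \right)} + U{\left(C \right)}}} = \frac{1}{\frac{1}{5 \cdot 126 \left(-231\right)^{2} + \sqrt{2} \sqrt{-299}}} = \frac{1}{\frac{1}{5 \cdot 126 \cdot 53361 + \sqrt{2} i \sqrt{299}}} = \frac{1}{\frac{1}{33617430 + i \sqrt{598}}} = 33617430 + i \sqrt{598}$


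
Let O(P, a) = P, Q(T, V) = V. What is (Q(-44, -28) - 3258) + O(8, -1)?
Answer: -3278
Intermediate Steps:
(Q(-44, -28) - 3258) + O(8, -1) = (-28 - 3258) + 8 = -3286 + 8 = -3278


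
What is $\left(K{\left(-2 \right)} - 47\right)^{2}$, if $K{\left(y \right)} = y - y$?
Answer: $2209$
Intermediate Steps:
$K{\left(y \right)} = 0$
$\left(K{\left(-2 \right)} - 47\right)^{2} = \left(0 - 47\right)^{2} = \left(-47\right)^{2} = 2209$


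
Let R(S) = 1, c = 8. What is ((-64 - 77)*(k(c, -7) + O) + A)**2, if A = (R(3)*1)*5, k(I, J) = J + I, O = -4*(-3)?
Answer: 3341584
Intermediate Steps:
O = 12
k(I, J) = I + J
A = 5 (A = (1*1)*5 = 1*5 = 5)
((-64 - 77)*(k(c, -7) + O) + A)**2 = ((-64 - 77)*((8 - 7) + 12) + 5)**2 = (-141*(1 + 12) + 5)**2 = (-141*13 + 5)**2 = (-1833 + 5)**2 = (-1828)**2 = 3341584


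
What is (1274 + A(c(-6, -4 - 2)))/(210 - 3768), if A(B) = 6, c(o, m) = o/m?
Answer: -640/1779 ≈ -0.35975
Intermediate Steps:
(1274 + A(c(-6, -4 - 2)))/(210 - 3768) = (1274 + 6)/(210 - 3768) = 1280/(-3558) = 1280*(-1/3558) = -640/1779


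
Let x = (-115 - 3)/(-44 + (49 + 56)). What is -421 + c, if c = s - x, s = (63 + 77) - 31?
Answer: -18914/61 ≈ -310.07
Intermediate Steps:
s = 109 (s = 140 - 31 = 109)
x = -118/61 (x = -118/(-44 + 105) = -118/61 ≈ -1.9344)
c = 6767/61 (c = 109 - 1*(-118/61) = 109 + 118/61 = 6767/61 ≈ 110.93)
-421 + c = -421 + 6767/61 = -18914/61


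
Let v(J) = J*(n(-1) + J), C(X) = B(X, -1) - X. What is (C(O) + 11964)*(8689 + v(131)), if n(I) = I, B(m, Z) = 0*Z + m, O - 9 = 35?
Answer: 307702116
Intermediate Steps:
O = 44 (O = 9 + 35 = 44)
B(m, Z) = m (B(m, Z) = 0 + m = m)
C(X) = 0 (C(X) = X - X = 0)
v(J) = J*(-1 + J)
(C(O) + 11964)*(8689 + v(131)) = (0 + 11964)*(8689 + 131*(-1 + 131)) = 11964*(8689 + 131*130) = 11964*(8689 + 17030) = 11964*25719 = 307702116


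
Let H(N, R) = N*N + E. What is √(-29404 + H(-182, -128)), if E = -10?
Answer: √3710 ≈ 60.910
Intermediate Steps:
H(N, R) = -10 + N² (H(N, R) = N*N - 10 = N² - 10 = -10 + N²)
√(-29404 + H(-182, -128)) = √(-29404 + (-10 + (-182)²)) = √(-29404 + (-10 + 33124)) = √(-29404 + 33114) = √3710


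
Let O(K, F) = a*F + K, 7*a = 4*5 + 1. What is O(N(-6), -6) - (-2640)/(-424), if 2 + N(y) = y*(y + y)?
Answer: 2426/53 ≈ 45.774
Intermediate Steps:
a = 3 (a = (4*5 + 1)/7 = (20 + 1)/7 = (⅐)*21 = 3)
N(y) = -2 + 2*y² (N(y) = -2 + y*(y + y) = -2 + y*(2*y) = -2 + 2*y²)
O(K, F) = K + 3*F (O(K, F) = 3*F + K = K + 3*F)
O(N(-6), -6) - (-2640)/(-424) = ((-2 + 2*(-6)²) + 3*(-6)) - (-2640)/(-424) = ((-2 + 2*36) - 18) - (-2640)*(-1)/424 = ((-2 + 72) - 18) - 1*330/53 = (70 - 18) - 330/53 = 52 - 330/53 = 2426/53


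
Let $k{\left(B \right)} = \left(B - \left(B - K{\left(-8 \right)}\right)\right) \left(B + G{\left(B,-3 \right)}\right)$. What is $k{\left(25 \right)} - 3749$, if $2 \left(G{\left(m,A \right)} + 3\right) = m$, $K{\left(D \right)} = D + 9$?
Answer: $- \frac{7429}{2} \approx -3714.5$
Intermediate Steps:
$K{\left(D \right)} = 9 + D$
$G{\left(m,A \right)} = -3 + \frac{m}{2}$
$k{\left(B \right)} = -3 + \frac{3 B}{2}$ ($k{\left(B \right)} = \left(B - \left(-1 + B\right)\right) \left(B + \left(-3 + \frac{B}{2}\right)\right) = \left(B - \left(-1 + B\right)\right) \left(-3 + \frac{3 B}{2}\right) = 1 \left(-3 + \frac{3 B}{2}\right) = -3 + \frac{3 B}{2}$)
$k{\left(25 \right)} - 3749 = \left(-3 + \frac{3}{2} \cdot 25\right) - 3749 = \left(-3 + \frac{75}{2}\right) - 3749 = \frac{69}{2} - 3749 = - \frac{7429}{2}$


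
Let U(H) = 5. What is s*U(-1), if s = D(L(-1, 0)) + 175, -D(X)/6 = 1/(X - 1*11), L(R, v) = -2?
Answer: 11405/13 ≈ 877.31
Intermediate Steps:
D(X) = -6/(-11 + X) (D(X) = -6/(X - 1*11) = -6/(X - 11) = -6/(-11 + X))
s = 2281/13 (s = -6/(-11 - 2) + 175 = -6/(-13) + 175 = -6*(-1/13) + 175 = 6/13 + 175 = 2281/13 ≈ 175.46)
s*U(-1) = (2281/13)*5 = 11405/13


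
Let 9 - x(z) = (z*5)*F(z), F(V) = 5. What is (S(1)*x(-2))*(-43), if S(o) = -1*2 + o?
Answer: 2537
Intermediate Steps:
x(z) = 9 - 25*z (x(z) = 9 - z*5*5 = 9 - 5*z*5 = 9 - 25*z)
S(o) = -2 + o
(S(1)*x(-2))*(-43) = ((-2 + 1)*(9 - 25*(-2)))*(-43) = -(9 + 50)*(-43) = -1*59*(-43) = -59*(-43) = 2537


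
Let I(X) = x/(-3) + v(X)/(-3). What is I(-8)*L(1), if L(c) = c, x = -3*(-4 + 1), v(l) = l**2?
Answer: -73/3 ≈ -24.333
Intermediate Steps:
x = 9 (x = -3*(-3) = 9)
I(X) = -3 - X**2/3 (I(X) = 9/(-3) + X**2/(-3) = 9*(-1/3) + X**2*(-1/3) = -3 - X**2/3)
I(-8)*L(1) = (-3 - 1/3*(-8)**2)*1 = (-3 - 1/3*64)*1 = (-3 - 64/3)*1 = -73/3*1 = -73/3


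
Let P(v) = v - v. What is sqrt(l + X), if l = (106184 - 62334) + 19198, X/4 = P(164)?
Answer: 2*sqrt(15762) ≈ 251.09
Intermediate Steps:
P(v) = 0
X = 0 (X = 4*0 = 0)
l = 63048 (l = 43850 + 19198 = 63048)
sqrt(l + X) = sqrt(63048 + 0) = sqrt(63048) = 2*sqrt(15762)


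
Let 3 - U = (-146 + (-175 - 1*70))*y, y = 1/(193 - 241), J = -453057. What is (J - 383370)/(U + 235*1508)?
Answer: -40148496/17009993 ≈ -2.3603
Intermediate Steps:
y = -1/48 (y = 1/(-48) = -1/48 ≈ -0.020833)
U = -247/48 (U = 3 - (-146 + (-175 - 1*70))*(-1)/48 = 3 - (-146 + (-175 - 70))*(-1)/48 = 3 - (-146 - 245)*(-1)/48 = 3 - (-391)*(-1)/48 = 3 - 1*391/48 = 3 - 391/48 = -247/48 ≈ -5.1458)
(J - 383370)/(U + 235*1508) = (-453057 - 383370)/(-247/48 + 235*1508) = -836427/(-247/48 + 354380) = -836427/17009993/48 = -836427*48/17009993 = -40148496/17009993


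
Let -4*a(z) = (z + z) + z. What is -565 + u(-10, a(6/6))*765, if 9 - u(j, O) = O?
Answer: 27575/4 ≈ 6893.8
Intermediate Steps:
a(z) = -3*z/4 (a(z) = -((z + z) + z)/4 = -(2*z + z)/4 = -3*z/4)
u(j, O) = 9 - O
-565 + u(-10, a(6/6))*765 = -565 + (9 - (-3)*6/6/4)*765 = -565 + (9 - (-3)*6*(⅙)/4)*765 = -565 + (9 - (-3)/4)*765 = -565 + (9 - 1*(-¾))*765 = -565 + (9 + ¾)*765 = -565 + (39/4)*765 = -565 + 29835/4 = 27575/4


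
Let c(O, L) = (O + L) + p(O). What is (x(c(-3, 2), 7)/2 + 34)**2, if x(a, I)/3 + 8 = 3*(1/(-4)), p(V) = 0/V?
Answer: 27889/64 ≈ 435.77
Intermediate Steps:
p(V) = 0
c(O, L) = L + O (c(O, L) = (O + L) + 0 = (L + O) + 0 = L + O)
x(a, I) = -105/4 (x(a, I) = -24 + 3*(3*(1/(-4))) = -24 + 3*(3*(1*(-1/4))) = -24 + 3*(3*(-1/4)) = -24 + 3*(-3/4) = -24 - 9/4 = -105/4)
(x(c(-3, 2), 7)/2 + 34)**2 = (-105/4/2 + 34)**2 = (-105/4*1/2 + 34)**2 = (-105/8 + 34)**2 = (167/8)**2 = 27889/64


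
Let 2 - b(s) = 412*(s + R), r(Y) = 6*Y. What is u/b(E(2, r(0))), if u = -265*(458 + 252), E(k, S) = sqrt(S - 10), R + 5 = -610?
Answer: -11918455825/16051033841 - 19379450*I*sqrt(10)/16051033841 ≈ -0.74253 - 0.003818*I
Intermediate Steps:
R = -615 (R = -5 - 610 = -615)
E(k, S) = sqrt(-10 + S)
u = -188150 (u = -265*710 = -188150)
b(s) = 253382 - 412*s (b(s) = 2 - 412*(s - 615) = 2 - 412*(-615 + s) = 2 - (-253380 + 412*s) = 2 + (253380 - 412*s) = 253382 - 412*s)
u/b(E(2, r(0))) = -188150/(253382 - 412*sqrt(-10 + 6*0)) = -188150/(253382 - 412*sqrt(-10 + 0)) = -188150/(253382 - 412*I*sqrt(10))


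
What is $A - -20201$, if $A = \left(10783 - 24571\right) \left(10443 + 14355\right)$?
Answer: $-341894623$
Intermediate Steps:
$A = -341914824$ ($A = \left(-13788\right) 24798 = -341914824$)
$A - -20201 = -341914824 - -20201 = -341914824 + 20201 = -341894623$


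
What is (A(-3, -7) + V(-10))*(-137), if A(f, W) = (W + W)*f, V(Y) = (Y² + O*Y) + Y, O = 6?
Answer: -9864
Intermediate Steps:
V(Y) = Y² + 7*Y (V(Y) = (Y² + 6*Y) + Y = Y² + 7*Y)
A(f, W) = 2*W*f (A(f, W) = (2*W)*f = 2*W*f)
(A(-3, -7) + V(-10))*(-137) = (2*(-7)*(-3) - 10*(7 - 10))*(-137) = (42 - 10*(-3))*(-137) = (42 + 30)*(-137) = 72*(-137) = -9864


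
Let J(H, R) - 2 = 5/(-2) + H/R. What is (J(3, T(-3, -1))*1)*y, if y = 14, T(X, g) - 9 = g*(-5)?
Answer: -4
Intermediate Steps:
T(X, g) = 9 - 5*g (T(X, g) = 9 + g*(-5) = 9 - 5*g)
J(H, R) = -½ + H/R (J(H, R) = 2 + (5/(-2) + H/R) = 2 + (5*(-½) + H/R) = 2 + (-5/2 + H/R) = -½ + H/R)
(J(3, T(-3, -1))*1)*y = (((3 - (9 - 5*(-1))/2)/(9 - 5*(-1)))*1)*14 = (((3 - (9 + 5)/2)/(9 + 5))*1)*14 = (((3 - ½*14)/14)*1)*14 = (((3 - 7)/14)*1)*14 = (((1/14)*(-4))*1)*14 = -2/7*1*14 = -2/7*14 = -4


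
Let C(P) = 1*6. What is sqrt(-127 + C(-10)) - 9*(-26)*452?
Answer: 105768 + 11*I ≈ 1.0577e+5 + 11.0*I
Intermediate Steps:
C(P) = 6
sqrt(-127 + C(-10)) - 9*(-26)*452 = sqrt(-127 + 6) - 9*(-26)*452 = sqrt(-121) + 234*452 = 11*I + 105768 = 105768 + 11*I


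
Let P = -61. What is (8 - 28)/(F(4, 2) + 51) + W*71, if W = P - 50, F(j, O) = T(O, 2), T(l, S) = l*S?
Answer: -86695/11 ≈ -7881.4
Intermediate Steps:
T(l, S) = S*l
F(j, O) = 2*O
W = -111 (W = -61 - 50 = -111)
(8 - 28)/(F(4, 2) + 51) + W*71 = (8 - 28)/(2*2 + 51) - 111*71 = -20/(4 + 51) - 7881 = -20/55 - 7881 = -20*1/55 - 7881 = -4/11 - 7881 = -86695/11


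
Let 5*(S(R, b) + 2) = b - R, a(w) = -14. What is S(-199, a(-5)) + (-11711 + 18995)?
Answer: 7319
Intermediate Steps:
S(R, b) = -2 - R/5 + b/5 (S(R, b) = -2 + (b - R)/5 = -2 + (-R/5 + b/5) = -2 - R/5 + b/5)
S(-199, a(-5)) + (-11711 + 18995) = (-2 - ⅕*(-199) + (⅕)*(-14)) + (-11711 + 18995) = (-2 + 199/5 - 14/5) + 7284 = 35 + 7284 = 7319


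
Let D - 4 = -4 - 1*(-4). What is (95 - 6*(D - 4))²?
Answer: 9025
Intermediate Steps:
D = 4 (D = 4 + (-4 - 1*(-4)) = 4 + (-4 + 4) = 4 + 0 = 4)
(95 - 6*(D - 4))² = (95 - 6*(4 - 4))² = (95 - 6*0)² = (95 + 0)² = 95² = 9025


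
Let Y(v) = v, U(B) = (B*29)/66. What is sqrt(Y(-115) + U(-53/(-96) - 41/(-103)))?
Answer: I*sqrt(84722867845)/27192 ≈ 10.704*I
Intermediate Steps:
U(B) = 29*B/66 (U(B) = (29*B)*(1/66) = 29*B/66)
sqrt(Y(-115) + U(-53/(-96) - 41/(-103))) = sqrt(-115 + 29*(-53/(-96) - 41/(-103))/66) = sqrt(-115 + 29*(-53*(-1/96) - 41*(-1/103))/66) = sqrt(-115 + 29*(53/96 + 41/103)/66) = sqrt(-115 + (29/66)*(9395/9888)) = sqrt(-115 + 272455/652608) = sqrt(-74777465/652608) = I*sqrt(84722867845)/27192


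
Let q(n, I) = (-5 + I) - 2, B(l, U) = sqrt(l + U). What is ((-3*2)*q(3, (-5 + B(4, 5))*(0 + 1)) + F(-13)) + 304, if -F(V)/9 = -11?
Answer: 457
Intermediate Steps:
B(l, U) = sqrt(U + l)
F(V) = 99 (F(V) = -9*(-11) = 99)
q(n, I) = -7 + I
((-3*2)*q(3, (-5 + B(4, 5))*(0 + 1)) + F(-13)) + 304 = ((-3*2)*(-7 + (-5 + sqrt(5 + 4))*(0 + 1)) + 99) + 304 = (-6*(-7 + (-5 + sqrt(9))*1) + 99) + 304 = (-6*(-7 + (-5 + 3)*1) + 99) + 304 = (-6*(-7 - 2*1) + 99) + 304 = (-6*(-7 - 2) + 99) + 304 = (-6*(-9) + 99) + 304 = (54 + 99) + 304 = 153 + 304 = 457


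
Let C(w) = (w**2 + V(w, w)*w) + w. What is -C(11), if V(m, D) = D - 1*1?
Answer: -242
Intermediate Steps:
V(m, D) = -1 + D (V(m, D) = D - 1 = -1 + D)
C(w) = w + w**2 + w*(-1 + w) (C(w) = (w**2 + (-1 + w)*w) + w = (w**2 + w*(-1 + w)) + w = w + w**2 + w*(-1 + w))
-C(11) = -2*11**2 = -2*121 = -1*242 = -242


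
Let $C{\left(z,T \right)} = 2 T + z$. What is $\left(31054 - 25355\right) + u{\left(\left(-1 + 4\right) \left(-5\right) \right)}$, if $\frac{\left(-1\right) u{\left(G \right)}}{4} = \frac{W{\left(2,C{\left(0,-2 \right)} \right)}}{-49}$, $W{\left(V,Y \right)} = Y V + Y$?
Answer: $\frac{279203}{49} \approx 5698.0$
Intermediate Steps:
$C{\left(z,T \right)} = z + 2 T$
$W{\left(V,Y \right)} = Y + V Y$ ($W{\left(V,Y \right)} = V Y + Y = Y + V Y$)
$u{\left(G \right)} = - \frac{48}{49}$ ($u{\left(G \right)} = - 4 \frac{\left(0 + 2 \left(-2\right)\right) \left(1 + 2\right)}{-49} = - 4 \left(0 - 4\right) 3 \left(- \frac{1}{49}\right) = - 4 \left(-4\right) 3 \left(- \frac{1}{49}\right) = - 4 \left(\left(-12\right) \left(- \frac{1}{49}\right)\right) = \left(-4\right) \frac{12}{49} = - \frac{48}{49}$)
$\left(31054 - 25355\right) + u{\left(\left(-1 + 4\right) \left(-5\right) \right)} = \left(31054 - 25355\right) - \frac{48}{49} = 5699 - \frac{48}{49} = \frac{279203}{49}$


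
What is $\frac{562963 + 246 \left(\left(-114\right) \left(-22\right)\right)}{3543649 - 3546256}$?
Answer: $- \frac{1179931}{2607} \approx -452.6$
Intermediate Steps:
$\frac{562963 + 246 \left(\left(-114\right) \left(-22\right)\right)}{3543649 - 3546256} = \frac{562963 + 246 \cdot 2508}{-2607} = \left(562963 + 616968\right) \left(- \frac{1}{2607}\right) = 1179931 \left(- \frac{1}{2607}\right) = - \frac{1179931}{2607}$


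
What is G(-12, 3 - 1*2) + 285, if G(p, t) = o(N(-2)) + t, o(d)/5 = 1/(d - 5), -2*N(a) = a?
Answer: 1139/4 ≈ 284.75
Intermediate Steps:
N(a) = -a/2
o(d) = 5/(-5 + d) (o(d) = 5/(d - 5) = 5/(-5 + d))
G(p, t) = -5/4 + t (G(p, t) = 5/(-5 - ½*(-2)) + t = 5/(-5 + 1) + t = 5/(-4) + t = 5*(-¼) + t = -5/4 + t)
G(-12, 3 - 1*2) + 285 = (-5/4 + (3 - 1*2)) + 285 = (-5/4 + (3 - 2)) + 285 = (-5/4 + 1) + 285 = -¼ + 285 = 1139/4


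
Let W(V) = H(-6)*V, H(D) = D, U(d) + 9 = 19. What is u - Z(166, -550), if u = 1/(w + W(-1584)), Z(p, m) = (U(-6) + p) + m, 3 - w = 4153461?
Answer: 1549838795/4143954 ≈ 374.00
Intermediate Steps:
w = -4153458 (w = 3 - 1*4153461 = 3 - 4153461 = -4153458)
U(d) = 10 (U(d) = -9 + 19 = 10)
W(V) = -6*V
Z(p, m) = 10 + m + p (Z(p, m) = (10 + p) + m = 10 + m + p)
u = -1/4143954 (u = 1/(-4153458 - 6*(-1584)) = 1/(-4153458 + 9504) = 1/(-4143954) = -1/4143954 ≈ -2.4132e-7)
u - Z(166, -550) = -1/4143954 - (10 - 550 + 166) = -1/4143954 - 1*(-374) = -1/4143954 + 374 = 1549838795/4143954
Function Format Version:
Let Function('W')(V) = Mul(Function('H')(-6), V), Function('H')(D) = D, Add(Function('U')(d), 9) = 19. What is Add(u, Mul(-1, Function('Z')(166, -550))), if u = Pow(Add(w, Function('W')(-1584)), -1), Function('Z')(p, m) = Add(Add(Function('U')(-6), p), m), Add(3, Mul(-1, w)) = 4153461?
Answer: Rational(1549838795, 4143954) ≈ 374.00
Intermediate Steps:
w = -4153458 (w = Add(3, Mul(-1, 4153461)) = Add(3, -4153461) = -4153458)
Function('U')(d) = 10 (Function('U')(d) = Add(-9, 19) = 10)
Function('W')(V) = Mul(-6, V)
Function('Z')(p, m) = Add(10, m, p) (Function('Z')(p, m) = Add(Add(10, p), m) = Add(10, m, p))
u = Rational(-1, 4143954) (u = Pow(Add(-4153458, Mul(-6, -1584)), -1) = Pow(Add(-4153458, 9504), -1) = Pow(-4143954, -1) = Rational(-1, 4143954) ≈ -2.4132e-7)
Add(u, Mul(-1, Function('Z')(166, -550))) = Add(Rational(-1, 4143954), Mul(-1, Add(10, -550, 166))) = Add(Rational(-1, 4143954), Mul(-1, -374)) = Add(Rational(-1, 4143954), 374) = Rational(1549838795, 4143954)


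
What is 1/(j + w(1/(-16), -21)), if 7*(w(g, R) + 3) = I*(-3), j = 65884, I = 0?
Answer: 1/65881 ≈ 1.5179e-5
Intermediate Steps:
w(g, R) = -3 (w(g, R) = -3 + (0*(-3))/7 = -3 + (⅐)*0 = -3 + 0 = -3)
1/(j + w(1/(-16), -21)) = 1/(65884 - 3) = 1/65881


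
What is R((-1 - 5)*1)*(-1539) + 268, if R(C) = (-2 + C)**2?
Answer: -98228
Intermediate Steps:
R((-1 - 5)*1)*(-1539) + 268 = (-2 + (-1 - 5)*1)**2*(-1539) + 268 = (-2 - 6*1)**2*(-1539) + 268 = (-2 - 6)**2*(-1539) + 268 = (-8)**2*(-1539) + 268 = 64*(-1539) + 268 = -98496 + 268 = -98228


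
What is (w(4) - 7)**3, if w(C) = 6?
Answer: -1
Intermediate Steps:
(w(4) - 7)**3 = (6 - 7)**3 = (-1)**3 = -1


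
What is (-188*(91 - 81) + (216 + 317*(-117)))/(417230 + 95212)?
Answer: -38753/512442 ≈ -0.075624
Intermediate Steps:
(-188*(91 - 81) + (216 + 317*(-117)))/(417230 + 95212) = (-188*10 + (216 - 37089))/512442 = (-1880 - 36873)*(1/512442) = -38753*1/512442 = -38753/512442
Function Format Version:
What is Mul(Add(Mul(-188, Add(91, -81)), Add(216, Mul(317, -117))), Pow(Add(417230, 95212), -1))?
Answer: Rational(-38753, 512442) ≈ -0.075624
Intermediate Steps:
Mul(Add(Mul(-188, Add(91, -81)), Add(216, Mul(317, -117))), Pow(Add(417230, 95212), -1)) = Mul(Add(Mul(-188, 10), Add(216, -37089)), Pow(512442, -1)) = Mul(Add(-1880, -36873), Rational(1, 512442)) = Mul(-38753, Rational(1, 512442)) = Rational(-38753, 512442)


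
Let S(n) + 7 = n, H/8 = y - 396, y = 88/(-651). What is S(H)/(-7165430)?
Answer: 2067629/4664694930 ≈ 0.00044325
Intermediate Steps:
y = -88/651 (y = 88*(-1/651) = -88/651 ≈ -0.13518)
H = -2063072/651 (H = 8*(-88/651 - 396) = 8*(-257884/651) = -2063072/651 ≈ -3169.1)
S(n) = -7 + n
S(H)/(-7165430) = (-7 - 2063072/651)/(-7165430) = -2067629/651*(-1/7165430) = 2067629/4664694930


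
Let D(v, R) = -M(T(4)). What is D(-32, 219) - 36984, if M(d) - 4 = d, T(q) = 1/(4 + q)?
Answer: -295905/8 ≈ -36988.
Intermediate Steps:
M(d) = 4 + d
D(v, R) = -33/8 (D(v, R) = -(4 + 1/(4 + 4)) = -(4 + 1/8) = -(4 + ⅛) = -1*33/8 = -33/8)
D(-32, 219) - 36984 = -33/8 - 36984 = -295905/8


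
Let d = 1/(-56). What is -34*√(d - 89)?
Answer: -17*I*√69790/14 ≈ -320.79*I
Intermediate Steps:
d = -1/56 ≈ -0.017857
-34*√(d - 89) = -34*√(-1/56 - 89) = -17*I*√69790/14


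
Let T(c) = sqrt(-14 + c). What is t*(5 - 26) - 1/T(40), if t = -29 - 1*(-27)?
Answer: 42 - sqrt(26)/26 ≈ 41.804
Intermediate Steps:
t = -2 (t = -29 + 27 = -2)
t*(5 - 26) - 1/T(40) = -2*(5 - 26) - 1/(sqrt(-14 + 40)) = -2*(-21) - 1/(sqrt(26)) = 42 - sqrt(26)/26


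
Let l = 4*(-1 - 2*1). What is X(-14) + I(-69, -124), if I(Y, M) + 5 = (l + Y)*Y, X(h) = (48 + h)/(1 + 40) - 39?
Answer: 227379/41 ≈ 5545.8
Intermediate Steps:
l = -12 (l = 4*(-1 - 2) = 4*(-3) = -12)
X(h) = -1551/41 + h/41 (X(h) = (48 + h)/41 - 39 = (48 + h)*(1/41) - 39 = (48/41 + h/41) - 39 = -1551/41 + h/41)
I(Y, M) = -5 + Y*(-12 + Y) (I(Y, M) = -5 + (-12 + Y)*Y = -5 + Y*(-12 + Y))
X(-14) + I(-69, -124) = (-1551/41 + (1/41)*(-14)) + (-5 + (-69)**2 - 12*(-69)) = (-1551/41 - 14/41) + (-5 + 4761 + 828) = -1565/41 + 5584 = 227379/41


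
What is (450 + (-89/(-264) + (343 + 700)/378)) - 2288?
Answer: -4359731/2376 ≈ -1834.9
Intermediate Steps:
(450 + (-89/(-264) + (343 + 700)/378)) - 2288 = (450 + (-89*(-1/264) + 1043*(1/378))) - 2288 = (450 + (89/264 + 149/54)) - 2288 = (450 + 7357/2376) - 2288 = 1076557/2376 - 2288 = -4359731/2376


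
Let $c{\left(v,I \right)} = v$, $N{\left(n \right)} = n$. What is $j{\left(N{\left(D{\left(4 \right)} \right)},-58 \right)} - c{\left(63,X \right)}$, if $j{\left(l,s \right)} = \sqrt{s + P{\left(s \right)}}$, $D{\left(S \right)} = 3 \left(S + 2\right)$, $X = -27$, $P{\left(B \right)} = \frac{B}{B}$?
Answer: $-63 + i \sqrt{57} \approx -63.0 + 7.5498 i$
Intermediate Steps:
$P{\left(B \right)} = 1$
$D{\left(S \right)} = 6 + 3 S$ ($D{\left(S \right)} = 3 \left(2 + S\right) = 6 + 3 S$)
$j{\left(l,s \right)} = \sqrt{1 + s}$ ($j{\left(l,s \right)} = \sqrt{s + 1} = \sqrt{1 + s}$)
$j{\left(N{\left(D{\left(4 \right)} \right)},-58 \right)} - c{\left(63,X \right)} = \sqrt{1 - 58} - 63 = \sqrt{-57} - 63 = i \sqrt{57} - 63 = -63 + i \sqrt{57}$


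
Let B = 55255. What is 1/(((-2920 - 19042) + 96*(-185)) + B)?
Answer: 1/15533 ≈ 6.4379e-5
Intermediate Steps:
1/(((-2920 - 19042) + 96*(-185)) + B) = 1/(((-2920 - 19042) + 96*(-185)) + 55255) = 1/((-21962 - 17760) + 55255) = 1/(-39722 + 55255) = 1/15533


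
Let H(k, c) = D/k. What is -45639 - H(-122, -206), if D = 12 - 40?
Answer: -2783993/61 ≈ -45639.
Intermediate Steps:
D = -28
H(k, c) = -28/k
-45639 - H(-122, -206) = -45639 - (-28)/(-122) = -45639 - (-28)*(-1)/122 = -45639 - 1*14/61 = -45639 - 14/61 = -2783993/61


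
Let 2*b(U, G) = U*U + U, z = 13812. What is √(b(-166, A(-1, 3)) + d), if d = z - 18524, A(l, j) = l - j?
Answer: √8983 ≈ 94.779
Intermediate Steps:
d = -4712 (d = 13812 - 18524 = -4712)
b(U, G) = U/2 + U²/2 (b(U, G) = (U*U + U)/2 = (U² + U)/2 = (U + U²)/2 = U/2 + U²/2)
√(b(-166, A(-1, 3)) + d) = √((½)*(-166)*(1 - 166) - 4712) = √((½)*(-166)*(-165) - 4712) = √(13695 - 4712) = √8983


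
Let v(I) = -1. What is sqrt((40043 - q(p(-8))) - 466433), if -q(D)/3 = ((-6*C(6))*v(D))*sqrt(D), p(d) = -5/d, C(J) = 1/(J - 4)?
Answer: sqrt(-1705560 + 9*sqrt(10))/2 ≈ 652.98*I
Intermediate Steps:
C(J) = 1/(-4 + J)
q(D) = -9*sqrt(D) (q(D) = -3*-6/(-4 + 6)*(-1)*sqrt(D) = -3*-6/2*(-1)*sqrt(D) = -3*-6*1/2*(-1)*sqrt(D) = -3*(-3*(-1))*sqrt(D) = -9*sqrt(D))
sqrt((40043 - q(p(-8))) - 466433) = sqrt((40043 - (-9)*sqrt(-5/(-8))) - 466433) = sqrt((40043 - (-9)*sqrt(-5*(-1/8))) - 466433) = sqrt((40043 - (-9)*sqrt(5/8)) - 466433) = sqrt((40043 - (-9)*sqrt(10)/4) - 466433) = sqrt((40043 + 9*sqrt(10)/4) - 466433) = sqrt(-426390 + 9*sqrt(10)/4)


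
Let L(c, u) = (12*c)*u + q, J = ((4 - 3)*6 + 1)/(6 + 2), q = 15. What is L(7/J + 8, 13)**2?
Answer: 6305121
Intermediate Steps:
J = 7/8 (J = (1*6 + 1)/8 = (6 + 1)*(1/8) = 7*(1/8) = 7/8 ≈ 0.87500)
L(c, u) = 15 + 12*c*u (L(c, u) = (12*c)*u + 15 = 12*c*u + 15 = 15 + 12*c*u)
L(7/J + 8, 13)**2 = (15 + 12*(7/(7/8) + 8)*13)**2 = (15 + 12*(7*(8/7) + 8)*13)**2 = (15 + 12*(8 + 8)*13)**2 = (15 + 12*16*13)**2 = (15 + 2496)**2 = 2511**2 = 6305121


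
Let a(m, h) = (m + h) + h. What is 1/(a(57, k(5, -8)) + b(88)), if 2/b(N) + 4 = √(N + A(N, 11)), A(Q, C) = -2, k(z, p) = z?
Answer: 2349/157649 - √86/157649 ≈ 0.014841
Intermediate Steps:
a(m, h) = m + 2*h (a(m, h) = (h + m) + h = m + 2*h)
b(N) = 2/(-4 + √(-2 + N)) (b(N) = 2/(-4 + √(N - 2)) = 2/(-4 + √(-2 + N)))
1/(a(57, k(5, -8)) + b(88)) = 1/((57 + 2*5) + 2/(-4 + √(-2 + 88))) = 1/((57 + 10) + 2/(-4 + √86)) = 1/(67 + 2/(-4 + √86))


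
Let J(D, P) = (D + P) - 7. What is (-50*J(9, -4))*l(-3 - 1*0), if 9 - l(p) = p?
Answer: 1200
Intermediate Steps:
l(p) = 9 - p
J(D, P) = -7 + D + P
(-50*J(9, -4))*l(-3 - 1*0) = (-50*(-7 + 9 - 4))*(9 - (-3 - 1*0)) = (-50*(-2))*(9 - (-3 + 0)) = 100*(9 - 1*(-3)) = 100*(9 + 3) = 100*12 = 1200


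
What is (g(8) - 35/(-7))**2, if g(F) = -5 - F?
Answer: 64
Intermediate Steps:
(g(8) - 35/(-7))**2 = ((-5 - 1*8) - 35/(-7))**2 = ((-5 - 8) - 35*(-1)/7)**2 = (-13 - 5*(-1))**2 = (-13 + 5)**2 = (-8)**2 = 64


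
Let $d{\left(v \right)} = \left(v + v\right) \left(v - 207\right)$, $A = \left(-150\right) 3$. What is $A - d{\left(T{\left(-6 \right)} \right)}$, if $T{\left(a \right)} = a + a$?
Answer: $-5706$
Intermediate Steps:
$A = -450$
$T{\left(a \right)} = 2 a$
$d{\left(v \right)} = 2 v \left(-207 + v\right)$
$A - d{\left(T{\left(-6 \right)} \right)} = -450 - 2 \cdot 2 \left(-6\right) \left(-207 + 2 \left(-6\right)\right) = -450 - 2 \left(-12\right) \left(-207 - 12\right) = -450 - 2 \left(-12\right) \left(-219\right) = -450 - 5256 = -5706$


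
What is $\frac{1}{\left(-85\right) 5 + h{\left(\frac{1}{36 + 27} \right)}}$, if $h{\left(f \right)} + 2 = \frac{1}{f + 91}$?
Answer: $- \frac{5734}{2448355} \approx -0.002342$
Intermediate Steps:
$h{\left(f \right)} = -2 + \frac{1}{91 + f}$ ($h{\left(f \right)} = -2 + \frac{1}{f + 91} = -2 + \frac{1}{91 + f}$)
$\frac{1}{\left(-85\right) 5 + h{\left(\frac{1}{36 + 27} \right)}} = \frac{1}{\left(-85\right) 5 + \frac{-181 - \frac{2}{36 + 27}}{91 + \frac{1}{36 + 27}}} = \frac{1}{-425 + \frac{-181 - \frac{2}{63}}{91 + \frac{1}{63}}} = \frac{1}{-425 + \frac{-181 - \frac{2}{63}}{\frac{5734}{63}}} = \frac{1}{-425 + \frac{63}{5734} \left(- \frac{11405}{63}\right)} = \frac{1}{-425 - \frac{11405}{5734}} = \frac{1}{- \frac{2448355}{5734}} = - \frac{5734}{2448355}$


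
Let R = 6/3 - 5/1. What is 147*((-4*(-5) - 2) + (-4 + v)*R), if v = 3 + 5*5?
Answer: -7938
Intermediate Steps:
v = 28 (v = 3 + 25 = 28)
R = -3 (R = 6*(1/3) - 5*1 = 2 - 5 = -3)
147*((-4*(-5) - 2) + (-4 + v)*R) = 147*((-4*(-5) - 2) + (-4 + 28)*(-3)) = 147*((20 - 2) + 24*(-3)) = 147*(18 - 72) = 147*(-54) = -7938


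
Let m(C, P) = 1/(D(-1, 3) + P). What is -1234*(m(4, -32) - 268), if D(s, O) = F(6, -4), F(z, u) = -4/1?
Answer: 5953433/18 ≈ 3.3075e+5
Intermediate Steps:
F(z, u) = -4 (F(z, u) = -4*1 = -4)
D(s, O) = -4
m(C, P) = 1/(-4 + P)
-1234*(m(4, -32) - 268) = -1234*(1/(-4 - 32) - 268) = -1234*(1/(-36) - 268) = -1234*(-1/36 - 268) = -1234*(-9649/36) = 5953433/18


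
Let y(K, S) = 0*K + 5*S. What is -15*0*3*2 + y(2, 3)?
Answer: 15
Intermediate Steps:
y(K, S) = 5*S (y(K, S) = 0 + 5*S = 5*S)
-15*0*3*2 + y(2, 3) = -15*0*3*2 + 5*3 = -0*2 + 15 = -15*0 + 15 = 0 + 15 = 15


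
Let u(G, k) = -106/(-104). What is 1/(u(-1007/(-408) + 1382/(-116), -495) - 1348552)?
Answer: -52/70124651 ≈ -7.4154e-7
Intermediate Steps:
u(G, k) = 53/52 (u(G, k) = -106*(-1/104) = 53/52)
1/(u(-1007/(-408) + 1382/(-116), -495) - 1348552) = 1/(53/52 - 1348552) = 1/(-70124651/52) = -52/70124651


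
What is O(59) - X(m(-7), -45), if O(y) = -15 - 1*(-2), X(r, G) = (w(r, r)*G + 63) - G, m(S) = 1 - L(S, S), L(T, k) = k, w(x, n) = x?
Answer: 239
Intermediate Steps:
m(S) = 1 - S
X(r, G) = 63 - G + G*r (X(r, G) = (r*G + 63) - G = (G*r + 63) - G = (63 + G*r) - G = 63 - G + G*r)
O(y) = -13 (O(y) = -15 + 2 = -13)
O(59) - X(m(-7), -45) = -13 - (63 - 1*(-45) - 45*(1 - 1*(-7))) = -13 - (63 + 45 - 45*(1 + 7)) = -13 - (63 + 45 - 45*8) = -13 - (63 + 45 - 360) = -13 - 1*(-252) = -13 + 252 = 239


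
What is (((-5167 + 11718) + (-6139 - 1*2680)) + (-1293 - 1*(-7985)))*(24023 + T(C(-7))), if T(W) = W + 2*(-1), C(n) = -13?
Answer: 106211392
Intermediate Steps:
T(W) = -2 + W (T(W) = W - 2 = -2 + W)
(((-5167 + 11718) + (-6139 - 1*2680)) + (-1293 - 1*(-7985)))*(24023 + T(C(-7))) = (((-5167 + 11718) + (-6139 - 1*2680)) + (-1293 - 1*(-7985)))*(24023 + (-2 - 13)) = ((6551 + (-6139 - 2680)) + (-1293 + 7985))*(24023 - 15) = ((6551 - 8819) + 6692)*24008 = (-2268 + 6692)*24008 = 4424*24008 = 106211392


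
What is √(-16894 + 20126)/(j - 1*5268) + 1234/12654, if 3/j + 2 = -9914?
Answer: 617/6327 - 39664*√202/52237491 ≈ 0.086727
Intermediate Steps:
j = -3/9916 (j = 3/(-2 - 9914) = 3/(-9916) = 3*(-1/9916) = -3/9916 ≈ -0.00030254)
√(-16894 + 20126)/(j - 1*5268) + 1234/12654 = √(-16894 + 20126)/(-3/9916 - 1*5268) + 1234/12654 = √3232/(-3/9916 - 5268) + 1234*(1/12654) = (4*√202)/(-52237491/9916) + 617/6327 = (4*√202)*(-9916/52237491) + 617/6327 = -39664*√202/52237491 + 617/6327 = 617/6327 - 39664*√202/52237491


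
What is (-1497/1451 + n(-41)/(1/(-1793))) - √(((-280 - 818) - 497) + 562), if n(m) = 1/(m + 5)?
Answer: 2547751/52236 - I*√1033 ≈ 48.774 - 32.14*I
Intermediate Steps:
n(m) = 1/(5 + m)
(-1497/1451 + n(-41)/(1/(-1793))) - √(((-280 - 818) - 497) + 562) = (-1497/1451 + 1/((5 - 41)*(1/(-1793)))) - √(((-280 - 818) - 497) + 562) = (-1497*1/1451 + 1/((-36)*(-1/1793))) - √((-1098 - 497) + 562) = (-1497/1451 - 1/36*(-1793)) - √(-1595 + 562) = (-1497/1451 + 1793/36) - √(-1033) = 2547751/52236 - I*√1033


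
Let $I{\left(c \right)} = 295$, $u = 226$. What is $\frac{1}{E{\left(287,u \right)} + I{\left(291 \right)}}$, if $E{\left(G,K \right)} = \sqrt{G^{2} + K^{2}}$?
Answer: $- \frac{59}{9284} + \frac{\sqrt{133445}}{46420} \approx 0.0015145$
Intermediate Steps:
$\frac{1}{E{\left(287,u \right)} + I{\left(291 \right)}} = \frac{1}{\sqrt{287^{2} + 226^{2}} + 295} = \frac{1}{\sqrt{82369 + 51076} + 295} = \frac{1}{\sqrt{133445} + 295} = \frac{1}{295 + \sqrt{133445}}$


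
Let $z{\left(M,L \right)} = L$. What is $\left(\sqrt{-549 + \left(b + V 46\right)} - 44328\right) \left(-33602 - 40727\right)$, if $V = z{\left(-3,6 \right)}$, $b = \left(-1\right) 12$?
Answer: $3294855912 - 74329 i \sqrt{285} \approx 3.2949 \cdot 10^{9} - 1.2548 \cdot 10^{6} i$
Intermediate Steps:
$b = -12$
$V = 6$
$\left(\sqrt{-549 + \left(b + V 46\right)} - 44328\right) \left(-33602 - 40727\right) = \left(\sqrt{-549 + \left(-12 + 6 \cdot 46\right)} - 44328\right) \left(-33602 - 40727\right) = \left(\sqrt{-549 + \left(-12 + 276\right)} - 44328\right) \left(-74329\right) = \left(\sqrt{-549 + 264} - 44328\right) \left(-74329\right) = \left(\sqrt{-285} - 44328\right) \left(-74329\right) = \left(i \sqrt{285} - 44328\right) \left(-74329\right) = \left(-44328 + i \sqrt{285}\right) \left(-74329\right) = 3294855912 - 74329 i \sqrt{285}$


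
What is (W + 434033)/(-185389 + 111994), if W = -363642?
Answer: -70391/73395 ≈ -0.95907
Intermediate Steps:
(W + 434033)/(-185389 + 111994) = (-363642 + 434033)/(-185389 + 111994) = 70391/(-73395) = 70391*(-1/73395) = -70391/73395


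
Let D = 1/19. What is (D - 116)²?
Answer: 4853209/361 ≈ 13444.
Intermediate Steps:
D = 1/19 ≈ 0.052632
(D - 116)² = (1/19 - 116)² = (-2203/19)² = 4853209/361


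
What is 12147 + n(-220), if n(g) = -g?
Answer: 12367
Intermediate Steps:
12147 + n(-220) = 12147 - 1*(-220) = 12147 + 220 = 12367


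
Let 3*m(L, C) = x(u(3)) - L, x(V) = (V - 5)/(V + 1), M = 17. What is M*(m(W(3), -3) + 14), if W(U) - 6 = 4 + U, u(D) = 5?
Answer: 493/3 ≈ 164.33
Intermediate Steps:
W(U) = 10 + U (W(U) = 6 + (4 + U) = 10 + U)
x(V) = (-5 + V)/(1 + V)
m(L, C) = -L/3 (m(L, C) = ((-5 + 5)/(1 + 5) - L)/3 = (0/6 - L)/3 = ((⅙)*0 - L)/3 = (0 - L)/3 = (-L)/3 = -L/3)
M*(m(W(3), -3) + 14) = 17*(-(10 + 3)/3 + 14) = 17*(-⅓*13 + 14) = 17*(-13/3 + 14) = 17*(29/3) = 493/3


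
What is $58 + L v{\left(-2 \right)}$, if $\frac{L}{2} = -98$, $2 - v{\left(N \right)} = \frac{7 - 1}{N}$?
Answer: $-922$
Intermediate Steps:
$v{\left(N \right)} = 2 - \frac{6}{N}$ ($v{\left(N \right)} = 2 - \frac{7 - 1}{N} = 2 - \frac{6}{N}$)
$L = -196$ ($L = 2 \left(-98\right) = -196$)
$58 + L v{\left(-2 \right)} = 58 - 196 \left(2 - \frac{6}{-2}\right) = 58 - 196 \left(2 - -3\right) = 58 - 196 \left(2 + 3\right) = 58 - 980 = -922$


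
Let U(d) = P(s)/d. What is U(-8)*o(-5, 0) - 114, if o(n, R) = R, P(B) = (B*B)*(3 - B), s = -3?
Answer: -114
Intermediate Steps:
P(B) = B**2*(3 - B)
U(d) = 54/d (U(d) = ((-3)**2*(3 - 1*(-3)))/d = (9*(3 + 3))/d = (9*6)/d = 54/d)
U(-8)*o(-5, 0) - 114 = (54/(-8))*0 - 114 = (54*(-1/8))*0 - 114 = -27/4*0 - 114 = 0 - 114 = -114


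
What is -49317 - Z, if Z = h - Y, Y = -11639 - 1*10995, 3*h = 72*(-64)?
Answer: -70415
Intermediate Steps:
h = -1536 (h = (72*(-64))/3 = (1/3)*(-4608) = -1536)
Y = -22634 (Y = -11639 - 10995 = -22634)
Z = 21098 (Z = -1536 - 1*(-22634) = -1536 + 22634 = 21098)
-49317 - Z = -49317 - 1*21098 = -49317 - 21098 = -70415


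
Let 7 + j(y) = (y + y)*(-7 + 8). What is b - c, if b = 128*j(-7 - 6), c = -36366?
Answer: 32142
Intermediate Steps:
j(y) = -7 + 2*y (j(y) = -7 + (y + y)*(-7 + 8) = -7 + (2*y)*1 = -7 + 2*y)
b = -4224 (b = 128*(-7 + 2*(-7 - 6)) = 128*(-7 + 2*(-13)) = 128*(-7 - 26) = 128*(-33) = -4224)
b - c = -4224 - 1*(-36366) = -4224 + 36366 = 32142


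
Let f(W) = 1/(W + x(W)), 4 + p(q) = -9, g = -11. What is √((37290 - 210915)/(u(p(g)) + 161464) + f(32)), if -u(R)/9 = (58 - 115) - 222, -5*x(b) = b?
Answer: I*√11231172470/104944 ≈ 1.0098*I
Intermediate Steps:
p(q) = -13 (p(q) = -4 - 9 = -13)
x(b) = -b/5
u(R) = 2511 (u(R) = -9*((58 - 115) - 222) = -9*(-57 - 222) = -9*(-279) = 2511)
f(W) = 5/(4*W) (f(W) = 1/(W - W/5) = 1/(4*W/5) = 5/(4*W))
√((37290 - 210915)/(u(p(g)) + 161464) + f(32)) = √((37290 - 210915)/(2511 + 161464) + (5/4)/32) = √(-173625/163975 + (5/4)*(1/32)) = √(-173625*1/163975 + 5/128) = √(-6945/6559 + 5/128) = √(-856165/839552) = I*√11231172470/104944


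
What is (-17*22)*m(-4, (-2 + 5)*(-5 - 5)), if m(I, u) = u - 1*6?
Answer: 13464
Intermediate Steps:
m(I, u) = -6 + u (m(I, u) = u - 6 = -6 + u)
(-17*22)*m(-4, (-2 + 5)*(-5 - 5)) = (-17*22)*(-6 + (-2 + 5)*(-5 - 5)) = -374*(-6 + 3*(-10)) = -374*(-6 - 30) = -374*(-36) = 13464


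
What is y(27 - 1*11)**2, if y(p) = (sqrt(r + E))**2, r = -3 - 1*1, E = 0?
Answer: 16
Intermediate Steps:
r = -4 (r = -3 - 1 = -4)
y(p) = -4 (y(p) = (sqrt(-4 + 0))**2 = (sqrt(-4))**2 = (2*I)**2 = -4)
y(27 - 1*11)**2 = (-4)**2 = 16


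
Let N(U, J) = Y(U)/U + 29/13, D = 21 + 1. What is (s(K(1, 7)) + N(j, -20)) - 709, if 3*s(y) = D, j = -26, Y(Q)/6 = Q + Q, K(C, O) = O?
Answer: -26810/39 ≈ -687.44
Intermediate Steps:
Y(Q) = 12*Q (Y(Q) = 6*(Q + Q) = 6*(2*Q) = 12*Q)
D = 22
s(y) = 22/3 (s(y) = (⅓)*22 = 22/3)
N(U, J) = 185/13 (N(U, J) = (12*U)/U + 29/13 = 12 + 29*(1/13) = 12 + 29/13 = 185/13)
(s(K(1, 7)) + N(j, -20)) - 709 = (22/3 + 185/13) - 709 = 841/39 - 709 = -26810/39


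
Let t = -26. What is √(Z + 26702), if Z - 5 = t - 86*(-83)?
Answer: √33819 ≈ 183.90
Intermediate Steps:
Z = 7117 (Z = 5 + (-26 - 86*(-83)) = 5 + (-26 + 7138) = 5 + 7112 = 7117)
√(Z + 26702) = √(7117 + 26702) = √33819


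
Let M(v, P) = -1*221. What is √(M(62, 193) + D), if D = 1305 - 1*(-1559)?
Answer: √2643 ≈ 51.410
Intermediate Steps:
D = 2864 (D = 1305 + 1559 = 2864)
M(v, P) = -221
√(M(62, 193) + D) = √(-221 + 2864) = √2643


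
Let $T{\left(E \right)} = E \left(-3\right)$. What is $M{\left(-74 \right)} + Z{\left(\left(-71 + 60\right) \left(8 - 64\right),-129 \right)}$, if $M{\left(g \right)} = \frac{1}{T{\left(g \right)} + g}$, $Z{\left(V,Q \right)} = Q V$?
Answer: $- \frac{11760671}{148} \approx -79464.0$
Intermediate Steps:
$T{\left(E \right)} = - 3 E$
$M{\left(g \right)} = - \frac{1}{2 g}$ ($M{\left(g \right)} = \frac{1}{- 3 g + g} = \frac{1}{\left(-2\right) g} = - \frac{1}{2 g}$)
$M{\left(-74 \right)} + Z{\left(\left(-71 + 60\right) \left(8 - 64\right),-129 \right)} = - \frac{1}{2 \left(-74\right)} - 129 \left(-71 + 60\right) \left(8 - 64\right) = \left(- \frac{1}{2}\right) \left(- \frac{1}{74}\right) - 129 \left(\left(-11\right) \left(-56\right)\right) = \frac{1}{148} - 79464 = - \frac{11760671}{148}$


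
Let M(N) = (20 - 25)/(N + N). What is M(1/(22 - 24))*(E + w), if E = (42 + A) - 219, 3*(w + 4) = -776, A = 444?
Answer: 65/3 ≈ 21.667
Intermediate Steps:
w = -788/3 (w = -4 + (⅓)*(-776) = -4 - 776/3 = -788/3 ≈ -262.67)
M(N) = -5/(2*N) (M(N) = -5*1/(2*N) = -5/(2*N))
E = 267 (E = (42 + 444) - 219 = 486 - 219 = 267)
M(1/(22 - 24))*(E + w) = (-5/(2*(1/(22 - 24))))*(267 - 788/3) = -5/(2*(1/(-2)))*(13/3) = -5/(2*(-½))*(13/3) = -5/2*(-2)*(13/3) = 5*(13/3) = 65/3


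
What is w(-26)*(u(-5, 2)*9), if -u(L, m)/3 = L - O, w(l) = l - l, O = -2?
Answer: 0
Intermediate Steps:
w(l) = 0
u(L, m) = -6 - 3*L (u(L, m) = -3*(L - 1*(-2)) = -3*(L + 2) = -3*(2 + L) = -6 - 3*L)
w(-26)*(u(-5, 2)*9) = 0*((-6 - 3*(-5))*9) = 0*((-6 + 15)*9) = 0*(9*9) = 0*81 = 0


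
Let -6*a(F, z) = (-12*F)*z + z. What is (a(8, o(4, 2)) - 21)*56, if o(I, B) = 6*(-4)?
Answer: -22456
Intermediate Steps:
o(I, B) = -24
a(F, z) = -z/6 + 2*F*z (a(F, z) = -((-12*F)*z + z)/6 = -(-12*F*z + z)/6 = -(z - 12*F*z)/6 = -z/6 + 2*F*z)
(a(8, o(4, 2)) - 21)*56 = ((1/6)*(-24)*(-1 + 12*8) - 21)*56 = ((1/6)*(-24)*(-1 + 96) - 21)*56 = ((1/6)*(-24)*95 - 21)*56 = (-380 - 21)*56 = -401*56 = -22456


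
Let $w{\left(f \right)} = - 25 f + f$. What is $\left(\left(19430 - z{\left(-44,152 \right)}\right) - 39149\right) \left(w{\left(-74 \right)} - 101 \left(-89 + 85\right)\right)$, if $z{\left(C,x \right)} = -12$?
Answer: $-42961260$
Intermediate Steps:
$w{\left(f \right)} = - 24 f$
$\left(\left(19430 - z{\left(-44,152 \right)}\right) - 39149\right) \left(w{\left(-74 \right)} - 101 \left(-89 + 85\right)\right) = \left(\left(19430 - -12\right) - 39149\right) \left(\left(-24\right) \left(-74\right) - 101 \left(-89 + 85\right)\right) = \left(\left(19430 + 12\right) - 39149\right) \left(1776 - -404\right) = \left(19442 - 39149\right) \left(1776 + 404\right) = \left(-19707\right) 2180 = -42961260$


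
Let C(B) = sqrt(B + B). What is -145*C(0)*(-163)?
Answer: 0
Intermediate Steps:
C(B) = sqrt(2)*sqrt(B) (C(B) = sqrt(2*B) = sqrt(2)*sqrt(B))
-145*C(0)*(-163) = -145*sqrt(2)*sqrt(0)*(-163) = -145*sqrt(2)*0*(-163) = -145*0*(-163) = 0*(-163) = 0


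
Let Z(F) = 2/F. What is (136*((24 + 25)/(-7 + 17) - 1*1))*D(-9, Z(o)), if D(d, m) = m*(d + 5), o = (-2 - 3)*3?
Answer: 7072/25 ≈ 282.88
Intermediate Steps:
o = -15 (o = -5*3 = -15)
D(d, m) = m*(5 + d)
(136*((24 + 25)/(-7 + 17) - 1*1))*D(-9, Z(o)) = (136*((24 + 25)/(-7 + 17) - 1*1))*((2/(-15))*(5 - 9)) = (136*(49/10 - 1))*((2*(-1/15))*(-4)) = (136*(49*(⅒) - 1))*(-2/15*(-4)) = (136*(49/10 - 1))*(8/15) = (136*(39/10))*(8/15) = (2652/5)*(8/15) = 7072/25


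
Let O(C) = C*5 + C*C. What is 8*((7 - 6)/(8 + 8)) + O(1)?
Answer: 13/2 ≈ 6.5000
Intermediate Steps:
O(C) = C**2 + 5*C (O(C) = 5*C + C**2 = C**2 + 5*C)
8*((7 - 6)/(8 + 8)) + O(1) = 8*((7 - 6)/(8 + 8)) + 1*(5 + 1) = 8*(1/16) + 1*6 = 8*(1*(1/16)) + 6 = 8*(1/16) + 6 = 1/2 + 6 = 13/2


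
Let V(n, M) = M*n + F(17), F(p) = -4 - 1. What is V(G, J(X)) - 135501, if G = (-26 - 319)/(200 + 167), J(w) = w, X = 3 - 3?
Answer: -135506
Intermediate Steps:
F(p) = -5
X = 0
G = -345/367 ≈ -0.94005
V(n, M) = -5 + M*n (V(n, M) = M*n - 5 = -5 + M*n)
V(G, J(X)) - 135501 = (-5 + 0*(-345/367)) - 135501 = (-5 + 0) - 135501 = -5 - 135501 = -135506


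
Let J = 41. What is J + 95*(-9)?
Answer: -814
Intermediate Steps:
J + 95*(-9) = 41 + 95*(-9) = 41 - 855 = -814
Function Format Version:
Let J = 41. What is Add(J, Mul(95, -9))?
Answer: -814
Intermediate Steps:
Add(J, Mul(95, -9)) = Add(41, Mul(95, -9)) = Add(41, -855) = -814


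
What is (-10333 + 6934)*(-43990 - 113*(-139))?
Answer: 96133917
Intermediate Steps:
(-10333 + 6934)*(-43990 - 113*(-139)) = -3399*(-43990 + 15707) = -3399*(-28283) = 96133917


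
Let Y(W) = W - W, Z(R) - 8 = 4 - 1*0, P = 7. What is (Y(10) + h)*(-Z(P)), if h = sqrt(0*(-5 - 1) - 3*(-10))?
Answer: -12*sqrt(30) ≈ -65.727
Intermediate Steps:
Z(R) = 12 (Z(R) = 8 + (4 - 1*0) = 8 + (4 + 0) = 8 + 4 = 12)
Y(W) = 0
h = sqrt(30) (h = sqrt(0*(-6) + 30) = sqrt(0 + 30) = sqrt(30) ≈ 5.4772)
(Y(10) + h)*(-Z(P)) = (0 + sqrt(30))*(-1*12) = sqrt(30)*(-12) = -12*sqrt(30)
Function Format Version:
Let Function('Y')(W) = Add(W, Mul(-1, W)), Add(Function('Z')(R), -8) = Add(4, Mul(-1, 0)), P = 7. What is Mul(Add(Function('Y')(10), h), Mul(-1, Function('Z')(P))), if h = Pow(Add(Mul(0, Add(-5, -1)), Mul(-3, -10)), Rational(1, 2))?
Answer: Mul(-12, Pow(30, Rational(1, 2))) ≈ -65.727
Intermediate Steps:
Function('Z')(R) = 12 (Function('Z')(R) = Add(8, Add(4, Mul(-1, 0))) = Add(8, Add(4, 0)) = Add(8, 4) = 12)
Function('Y')(W) = 0
h = Pow(30, Rational(1, 2)) (h = Pow(Add(Mul(0, -6), 30), Rational(1, 2)) = Pow(Add(0, 30), Rational(1, 2)) = Pow(30, Rational(1, 2)) ≈ 5.4772)
Mul(Add(Function('Y')(10), h), Mul(-1, Function('Z')(P))) = Mul(Add(0, Pow(30, Rational(1, 2))), Mul(-1, 12)) = Mul(Pow(30, Rational(1, 2)), -12) = Mul(-12, Pow(30, Rational(1, 2)))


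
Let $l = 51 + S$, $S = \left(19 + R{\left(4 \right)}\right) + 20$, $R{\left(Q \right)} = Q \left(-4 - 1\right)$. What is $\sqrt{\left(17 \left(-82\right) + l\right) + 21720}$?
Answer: $2 \sqrt{5099} \approx 142.81$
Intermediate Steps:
$R{\left(Q \right)} = - 5 Q$ ($R{\left(Q \right)} = Q \left(-5\right) = - 5 Q$)
$S = 19$ ($S = \left(19 - 20\right) + 20 = -1 + 20 = 19$)
$l = 70$ ($l = 51 + 19 = 70$)
$\sqrt{\left(17 \left(-82\right) + l\right) + 21720} = \sqrt{\left(17 \left(-82\right) + 70\right) + 21720} = \sqrt{\left(-1394 + 70\right) + 21720} = \sqrt{-1324 + 21720} = \sqrt{20396} = 2 \sqrt{5099}$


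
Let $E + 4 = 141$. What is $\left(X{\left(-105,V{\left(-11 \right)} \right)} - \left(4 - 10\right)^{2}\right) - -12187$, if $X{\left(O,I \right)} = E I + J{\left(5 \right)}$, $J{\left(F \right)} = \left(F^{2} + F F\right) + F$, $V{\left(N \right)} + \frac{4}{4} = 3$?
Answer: $12480$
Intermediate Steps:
$E = 137$ ($E = -4 + 141 = 137$)
$V{\left(N \right)} = 2$ ($V{\left(N \right)} = -1 + 3 = 2$)
$J{\left(F \right)} = F + 2 F^{2}$ ($J{\left(F \right)} = \left(F^{2} + F^{2}\right) + F = 2 F^{2} + F = F + 2 F^{2}$)
$X{\left(O,I \right)} = 55 + 137 I$ ($X{\left(O,I \right)} = 137 I + 5 \left(1 + 2 \cdot 5\right) = 137 I + 5 \left(1 + 10\right) = 137 I + 5 \cdot 11 = 137 I + 55 = 55 + 137 I$)
$\left(X{\left(-105,V{\left(-11 \right)} \right)} - \left(4 - 10\right)^{2}\right) - -12187 = \left(\left(55 + 137 \cdot 2\right) - \left(4 - 10\right)^{2}\right) - -12187 = \left(\left(55 + 274\right) - \left(4 - 10\right)^{2}\right) + 12187 = \left(329 - \left(-6\right)^{2}\right) + 12187 = \left(329 - 36\right) + 12187 = 293 + 12187 = 12480$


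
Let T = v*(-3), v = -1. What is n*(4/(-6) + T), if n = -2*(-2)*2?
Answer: 56/3 ≈ 18.667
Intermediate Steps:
n = 8 (n = 4*2 = 8)
T = 3 (T = -1*(-3) = 3)
n*(4/(-6) + T) = 8*(4/(-6) + 3) = 8*(4*(-⅙) + 3) = 8*(-⅔ + 3) = 8*(7/3) = 56/3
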